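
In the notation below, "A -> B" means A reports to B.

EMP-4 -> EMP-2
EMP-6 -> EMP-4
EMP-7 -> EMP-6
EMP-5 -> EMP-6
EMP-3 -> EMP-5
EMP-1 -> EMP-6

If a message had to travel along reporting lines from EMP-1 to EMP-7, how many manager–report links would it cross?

EMP-1 is 1 level below EMP-6, and EMP-7 is 1 level below EMP-6 (their lowest common manager). The shortest path runs up from EMP-1 to EMP-6 and back down to EMP-7: 1 + 1 = 2 links.

2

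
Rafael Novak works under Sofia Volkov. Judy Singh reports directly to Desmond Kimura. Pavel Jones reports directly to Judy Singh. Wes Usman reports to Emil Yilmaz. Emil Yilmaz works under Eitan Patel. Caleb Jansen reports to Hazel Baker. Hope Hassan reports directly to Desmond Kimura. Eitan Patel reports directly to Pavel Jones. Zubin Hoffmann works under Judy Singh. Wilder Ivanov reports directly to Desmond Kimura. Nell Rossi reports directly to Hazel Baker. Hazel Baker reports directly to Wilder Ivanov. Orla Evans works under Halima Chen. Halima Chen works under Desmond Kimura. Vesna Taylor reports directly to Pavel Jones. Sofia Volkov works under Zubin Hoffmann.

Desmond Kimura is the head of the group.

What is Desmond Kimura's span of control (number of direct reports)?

Desmond Kimura directly manages Judy Singh, Wilder Ivanov, Halima Chen, Hope Hassan. That is 4 direct reports.

4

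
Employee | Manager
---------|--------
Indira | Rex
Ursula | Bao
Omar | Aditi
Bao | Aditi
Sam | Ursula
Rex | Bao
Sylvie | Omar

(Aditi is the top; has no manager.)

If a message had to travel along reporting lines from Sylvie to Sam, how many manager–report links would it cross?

5

Sylvie is 2 levels below Aditi, and Sam is 3 levels below Aditi (their lowest common manager). The shortest path runs up from Sylvie to Aditi and back down to Sam: 2 + 3 = 5 links.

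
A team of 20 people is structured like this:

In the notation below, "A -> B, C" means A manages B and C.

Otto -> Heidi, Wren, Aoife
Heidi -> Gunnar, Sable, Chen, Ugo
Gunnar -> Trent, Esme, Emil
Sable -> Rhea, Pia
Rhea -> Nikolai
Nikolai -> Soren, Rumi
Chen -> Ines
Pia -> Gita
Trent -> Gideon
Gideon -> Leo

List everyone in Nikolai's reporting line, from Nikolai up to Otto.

Nikolai reports to Rhea. Rhea reports to Sable. Sable reports to Heidi. Heidi reports to Otto. Otto is at the top.

Nikolai -> Rhea -> Sable -> Heidi -> Otto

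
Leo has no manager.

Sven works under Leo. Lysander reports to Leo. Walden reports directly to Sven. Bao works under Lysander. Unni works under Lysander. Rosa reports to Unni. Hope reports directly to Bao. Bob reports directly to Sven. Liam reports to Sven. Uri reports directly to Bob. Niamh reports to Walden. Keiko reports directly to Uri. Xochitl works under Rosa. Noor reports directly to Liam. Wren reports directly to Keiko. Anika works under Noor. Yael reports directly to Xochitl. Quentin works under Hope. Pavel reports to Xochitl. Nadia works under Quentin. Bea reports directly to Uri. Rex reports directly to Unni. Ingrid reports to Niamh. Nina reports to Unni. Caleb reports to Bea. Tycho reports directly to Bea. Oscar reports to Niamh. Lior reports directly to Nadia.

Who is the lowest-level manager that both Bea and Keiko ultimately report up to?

Uri

Bea's chain of managers is Uri, Bob, Sven, Leo. Keiko's chain of managers is Uri, Bob, Sven, Leo. The first manager that appears in both chains is Uri.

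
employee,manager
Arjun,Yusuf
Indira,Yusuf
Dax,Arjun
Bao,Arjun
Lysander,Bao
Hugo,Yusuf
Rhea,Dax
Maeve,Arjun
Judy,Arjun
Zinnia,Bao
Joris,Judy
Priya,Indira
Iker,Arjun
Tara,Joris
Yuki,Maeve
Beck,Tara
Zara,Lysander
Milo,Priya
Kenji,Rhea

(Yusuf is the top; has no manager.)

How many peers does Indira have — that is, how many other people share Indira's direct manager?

Indira reports to Yusuf. Yusuf's other direct reports are Arjun, Hugo — 2 peers.

2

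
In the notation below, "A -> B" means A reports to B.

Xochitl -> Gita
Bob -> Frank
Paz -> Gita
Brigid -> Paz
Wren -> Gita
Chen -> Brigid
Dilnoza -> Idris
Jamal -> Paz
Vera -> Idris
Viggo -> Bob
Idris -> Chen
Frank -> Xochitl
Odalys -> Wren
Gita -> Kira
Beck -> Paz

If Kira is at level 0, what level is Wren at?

Chain from Wren up to Kira: Wren → Gita → Kira. That is 2 steps up, so Wren is 2 levels below Kira.

2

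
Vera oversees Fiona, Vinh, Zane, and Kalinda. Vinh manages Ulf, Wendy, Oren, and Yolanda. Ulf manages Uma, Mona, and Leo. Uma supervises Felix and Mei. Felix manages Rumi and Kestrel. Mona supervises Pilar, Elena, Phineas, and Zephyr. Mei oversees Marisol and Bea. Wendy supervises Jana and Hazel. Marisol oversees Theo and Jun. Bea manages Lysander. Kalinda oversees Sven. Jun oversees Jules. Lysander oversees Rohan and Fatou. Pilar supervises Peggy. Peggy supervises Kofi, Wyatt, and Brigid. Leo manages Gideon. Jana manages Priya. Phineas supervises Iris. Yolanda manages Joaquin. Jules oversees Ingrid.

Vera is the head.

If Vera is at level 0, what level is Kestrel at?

5

Chain from Kestrel up to Vera: Kestrel → Felix → Uma → Ulf → Vinh → Vera. That is 5 steps up, so Kestrel is 5 levels below Vera.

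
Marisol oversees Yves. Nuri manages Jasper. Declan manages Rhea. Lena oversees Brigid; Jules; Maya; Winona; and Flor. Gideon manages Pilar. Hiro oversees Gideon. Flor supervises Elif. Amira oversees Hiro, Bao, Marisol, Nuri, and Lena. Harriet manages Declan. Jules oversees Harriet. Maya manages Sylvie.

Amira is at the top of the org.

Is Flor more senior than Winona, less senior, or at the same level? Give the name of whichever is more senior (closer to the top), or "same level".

Both Flor and Winona are 2 levels below Amira.

same level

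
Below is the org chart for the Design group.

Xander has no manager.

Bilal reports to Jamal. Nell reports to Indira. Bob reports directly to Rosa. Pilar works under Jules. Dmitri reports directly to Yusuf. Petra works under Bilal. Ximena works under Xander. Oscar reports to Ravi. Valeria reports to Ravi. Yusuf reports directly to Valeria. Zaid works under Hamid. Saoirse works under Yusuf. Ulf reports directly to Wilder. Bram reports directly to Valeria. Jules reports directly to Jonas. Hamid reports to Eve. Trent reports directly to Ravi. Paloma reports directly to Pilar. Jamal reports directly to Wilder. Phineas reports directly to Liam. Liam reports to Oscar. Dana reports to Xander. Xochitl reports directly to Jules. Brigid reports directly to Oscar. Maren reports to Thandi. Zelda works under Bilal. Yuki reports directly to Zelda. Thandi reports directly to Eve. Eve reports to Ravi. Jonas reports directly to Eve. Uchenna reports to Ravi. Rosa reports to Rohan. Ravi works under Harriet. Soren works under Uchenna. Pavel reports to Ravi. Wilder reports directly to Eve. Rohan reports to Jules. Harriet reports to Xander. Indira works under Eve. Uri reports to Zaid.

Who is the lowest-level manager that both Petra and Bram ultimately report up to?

Ravi

Petra's chain of managers is Bilal, Jamal, Wilder, Eve, Ravi, Harriet, Xander. Bram's chain of managers is Valeria, Ravi, Harriet, Xander. The first manager that appears in both chains is Ravi.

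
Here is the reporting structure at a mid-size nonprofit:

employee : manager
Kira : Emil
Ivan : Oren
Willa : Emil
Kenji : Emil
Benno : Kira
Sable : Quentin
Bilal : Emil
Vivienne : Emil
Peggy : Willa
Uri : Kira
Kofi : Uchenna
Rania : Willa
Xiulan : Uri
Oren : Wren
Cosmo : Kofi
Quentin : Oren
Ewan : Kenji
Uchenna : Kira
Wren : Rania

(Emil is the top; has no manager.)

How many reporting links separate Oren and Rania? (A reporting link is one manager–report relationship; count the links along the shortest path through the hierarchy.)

Oren is in Rania's organization: the chain from Oren up to Rania is Oren → Wren → Rania, which is 2 links.

2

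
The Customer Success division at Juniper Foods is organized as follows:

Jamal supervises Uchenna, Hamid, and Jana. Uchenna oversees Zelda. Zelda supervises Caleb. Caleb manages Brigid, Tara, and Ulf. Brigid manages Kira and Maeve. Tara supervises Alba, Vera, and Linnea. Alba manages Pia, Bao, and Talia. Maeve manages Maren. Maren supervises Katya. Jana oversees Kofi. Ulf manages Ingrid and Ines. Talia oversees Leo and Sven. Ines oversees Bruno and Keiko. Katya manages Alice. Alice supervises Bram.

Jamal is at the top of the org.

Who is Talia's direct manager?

Alba

Talia reports directly to Alba.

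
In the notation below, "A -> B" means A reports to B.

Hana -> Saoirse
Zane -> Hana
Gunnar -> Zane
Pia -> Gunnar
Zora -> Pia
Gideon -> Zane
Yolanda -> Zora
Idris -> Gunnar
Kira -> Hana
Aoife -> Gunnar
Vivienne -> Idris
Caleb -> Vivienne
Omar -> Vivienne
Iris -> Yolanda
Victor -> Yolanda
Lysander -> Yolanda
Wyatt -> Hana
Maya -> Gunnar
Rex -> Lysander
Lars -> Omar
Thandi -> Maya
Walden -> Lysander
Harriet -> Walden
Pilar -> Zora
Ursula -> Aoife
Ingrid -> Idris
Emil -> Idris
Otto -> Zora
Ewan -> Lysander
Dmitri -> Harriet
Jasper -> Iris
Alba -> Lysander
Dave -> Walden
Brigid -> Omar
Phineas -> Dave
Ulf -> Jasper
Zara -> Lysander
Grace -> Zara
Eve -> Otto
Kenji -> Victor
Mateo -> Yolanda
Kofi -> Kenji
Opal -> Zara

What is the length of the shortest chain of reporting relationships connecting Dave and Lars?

Dave is 6 levels below Gunnar, and Lars is 4 levels below Gunnar (their lowest common manager). The shortest path runs up from Dave to Gunnar and back down to Lars: 6 + 4 = 10 links.

10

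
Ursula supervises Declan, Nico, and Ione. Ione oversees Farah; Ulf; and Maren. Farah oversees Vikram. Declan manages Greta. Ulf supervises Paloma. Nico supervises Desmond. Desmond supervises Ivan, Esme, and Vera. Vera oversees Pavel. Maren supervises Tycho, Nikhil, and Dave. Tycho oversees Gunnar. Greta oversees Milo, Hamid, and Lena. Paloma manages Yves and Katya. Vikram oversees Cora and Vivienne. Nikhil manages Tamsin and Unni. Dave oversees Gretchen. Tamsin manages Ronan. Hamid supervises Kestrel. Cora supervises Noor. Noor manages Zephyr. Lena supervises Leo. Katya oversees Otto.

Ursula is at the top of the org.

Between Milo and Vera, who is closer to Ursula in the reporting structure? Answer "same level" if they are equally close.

same level

Both Milo and Vera are 3 levels below Ursula.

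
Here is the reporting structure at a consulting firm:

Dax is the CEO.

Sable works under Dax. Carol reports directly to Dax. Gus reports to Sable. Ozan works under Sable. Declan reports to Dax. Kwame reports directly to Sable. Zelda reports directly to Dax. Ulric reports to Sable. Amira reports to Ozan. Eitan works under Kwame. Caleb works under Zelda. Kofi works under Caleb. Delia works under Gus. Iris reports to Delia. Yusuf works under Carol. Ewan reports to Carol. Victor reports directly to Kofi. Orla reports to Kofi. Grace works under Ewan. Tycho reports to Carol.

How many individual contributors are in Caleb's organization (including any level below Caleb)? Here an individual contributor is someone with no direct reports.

2

The people in Caleb's organization with no one reporting to them are Orla, Victor. That is 2.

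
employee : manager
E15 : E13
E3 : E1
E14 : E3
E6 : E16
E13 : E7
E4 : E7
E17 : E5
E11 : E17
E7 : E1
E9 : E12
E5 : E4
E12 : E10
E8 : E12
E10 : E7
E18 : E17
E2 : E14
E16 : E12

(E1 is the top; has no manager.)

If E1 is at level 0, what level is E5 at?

3

Chain from E5 up to E1: E5 → E4 → E7 → E1. That is 3 steps up, so E5 is 3 levels below E1.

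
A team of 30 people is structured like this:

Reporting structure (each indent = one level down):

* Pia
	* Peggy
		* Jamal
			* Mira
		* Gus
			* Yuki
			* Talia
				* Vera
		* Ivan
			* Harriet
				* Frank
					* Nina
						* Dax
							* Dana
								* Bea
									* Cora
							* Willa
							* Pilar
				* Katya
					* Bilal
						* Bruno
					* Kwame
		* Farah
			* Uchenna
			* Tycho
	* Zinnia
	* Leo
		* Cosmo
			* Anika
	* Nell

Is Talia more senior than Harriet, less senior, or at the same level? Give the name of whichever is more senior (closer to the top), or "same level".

Both Talia and Harriet are 3 levels below Pia.

same level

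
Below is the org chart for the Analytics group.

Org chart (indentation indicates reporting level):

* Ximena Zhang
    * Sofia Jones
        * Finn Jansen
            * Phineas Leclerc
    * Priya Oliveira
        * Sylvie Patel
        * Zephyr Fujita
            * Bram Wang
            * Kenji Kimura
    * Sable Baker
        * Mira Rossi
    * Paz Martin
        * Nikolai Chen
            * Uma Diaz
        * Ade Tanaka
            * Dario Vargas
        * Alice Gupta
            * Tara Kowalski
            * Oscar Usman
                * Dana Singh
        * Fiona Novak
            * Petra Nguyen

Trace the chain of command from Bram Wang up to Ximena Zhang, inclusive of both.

Bram Wang -> Zephyr Fujita -> Priya Oliveira -> Ximena Zhang

Bram Wang reports to Zephyr Fujita. Zephyr Fujita reports to Priya Oliveira. Priya Oliveira reports to Ximena Zhang. Ximena Zhang is at the top.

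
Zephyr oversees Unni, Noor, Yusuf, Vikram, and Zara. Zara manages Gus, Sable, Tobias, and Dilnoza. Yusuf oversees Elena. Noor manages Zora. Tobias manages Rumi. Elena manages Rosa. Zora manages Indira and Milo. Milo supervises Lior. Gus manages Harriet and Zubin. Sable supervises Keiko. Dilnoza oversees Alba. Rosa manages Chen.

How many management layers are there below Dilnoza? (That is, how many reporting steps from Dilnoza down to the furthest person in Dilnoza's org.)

The longest chain under Dilnoza runs Dilnoza → Alba, which is 1 level below Dilnoza.

1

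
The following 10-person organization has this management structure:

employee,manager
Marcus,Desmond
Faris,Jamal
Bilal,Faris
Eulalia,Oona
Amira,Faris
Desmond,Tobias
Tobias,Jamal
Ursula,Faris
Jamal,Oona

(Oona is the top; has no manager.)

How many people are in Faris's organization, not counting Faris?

3

Faris directly manages Amira, Bilal, Ursula. Amira has no reports. Bilal has no reports. Ursula has no reports. So Faris's organization is 3 direct reports plus everyone under them: 1 + 1 + 1 = 3.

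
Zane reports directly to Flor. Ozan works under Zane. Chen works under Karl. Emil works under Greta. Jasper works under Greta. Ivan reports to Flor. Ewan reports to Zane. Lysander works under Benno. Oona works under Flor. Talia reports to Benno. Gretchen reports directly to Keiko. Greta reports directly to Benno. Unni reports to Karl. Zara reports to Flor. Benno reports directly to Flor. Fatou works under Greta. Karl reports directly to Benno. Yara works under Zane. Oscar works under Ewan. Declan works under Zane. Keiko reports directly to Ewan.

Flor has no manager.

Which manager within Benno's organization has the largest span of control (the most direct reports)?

Benno

Direct-report counts within Benno's organization: Benno has 4; Greta has 3; Karl has 2. The largest is 4, held by Benno.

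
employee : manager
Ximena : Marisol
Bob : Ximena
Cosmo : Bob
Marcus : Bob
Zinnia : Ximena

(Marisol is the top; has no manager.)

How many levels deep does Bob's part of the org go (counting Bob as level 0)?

1

The longest chain under Bob runs Bob → Marcus, which is 1 level below Bob.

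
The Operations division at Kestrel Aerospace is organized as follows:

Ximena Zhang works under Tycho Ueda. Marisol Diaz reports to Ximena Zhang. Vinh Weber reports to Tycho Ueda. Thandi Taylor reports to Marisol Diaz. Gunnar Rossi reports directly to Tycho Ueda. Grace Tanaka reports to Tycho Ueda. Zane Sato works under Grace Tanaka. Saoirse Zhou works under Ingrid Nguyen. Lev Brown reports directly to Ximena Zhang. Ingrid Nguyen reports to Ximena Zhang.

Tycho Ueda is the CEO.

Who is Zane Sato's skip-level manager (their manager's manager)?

Tycho Ueda

Zane Sato reports to Grace Tanaka, and Grace Tanaka reports to Tycho Ueda. So Zane Sato's skip-level manager is Tycho Ueda.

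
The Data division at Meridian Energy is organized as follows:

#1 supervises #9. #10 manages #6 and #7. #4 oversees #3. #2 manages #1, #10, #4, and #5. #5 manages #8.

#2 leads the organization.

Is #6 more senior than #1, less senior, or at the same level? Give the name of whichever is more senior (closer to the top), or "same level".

#1

#6 is 2 levels below #2; #1 is 1. #1 is higher.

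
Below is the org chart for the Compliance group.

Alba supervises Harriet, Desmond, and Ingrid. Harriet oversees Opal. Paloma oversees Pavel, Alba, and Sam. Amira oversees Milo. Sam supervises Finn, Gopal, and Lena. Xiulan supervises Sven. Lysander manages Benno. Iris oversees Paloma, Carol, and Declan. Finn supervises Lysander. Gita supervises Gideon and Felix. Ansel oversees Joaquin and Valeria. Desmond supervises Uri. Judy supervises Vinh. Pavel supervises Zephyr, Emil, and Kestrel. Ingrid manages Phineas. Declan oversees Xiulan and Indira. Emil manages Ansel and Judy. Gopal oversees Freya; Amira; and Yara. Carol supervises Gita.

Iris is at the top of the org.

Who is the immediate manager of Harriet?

Alba

Harriet reports directly to Alba.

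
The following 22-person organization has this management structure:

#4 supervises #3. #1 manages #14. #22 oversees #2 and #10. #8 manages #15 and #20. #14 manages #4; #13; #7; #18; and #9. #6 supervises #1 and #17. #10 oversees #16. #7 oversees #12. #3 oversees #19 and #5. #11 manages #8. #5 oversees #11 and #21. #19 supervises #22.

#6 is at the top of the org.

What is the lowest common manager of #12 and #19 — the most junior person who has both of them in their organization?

#14

#12's chain of managers is #7, #14, #1, #6. #19's chain of managers is #3, #4, #14, #1, #6. The first manager that appears in both chains is #14.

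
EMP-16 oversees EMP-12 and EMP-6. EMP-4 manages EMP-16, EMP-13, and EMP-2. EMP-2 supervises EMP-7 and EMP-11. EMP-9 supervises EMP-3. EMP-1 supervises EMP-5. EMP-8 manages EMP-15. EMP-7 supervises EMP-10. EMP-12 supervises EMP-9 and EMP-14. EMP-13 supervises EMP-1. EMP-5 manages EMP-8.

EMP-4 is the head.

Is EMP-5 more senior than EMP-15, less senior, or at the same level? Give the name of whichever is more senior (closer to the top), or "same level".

EMP-5 is 3 levels below EMP-4; EMP-15 is 5. EMP-5 is higher.

EMP-5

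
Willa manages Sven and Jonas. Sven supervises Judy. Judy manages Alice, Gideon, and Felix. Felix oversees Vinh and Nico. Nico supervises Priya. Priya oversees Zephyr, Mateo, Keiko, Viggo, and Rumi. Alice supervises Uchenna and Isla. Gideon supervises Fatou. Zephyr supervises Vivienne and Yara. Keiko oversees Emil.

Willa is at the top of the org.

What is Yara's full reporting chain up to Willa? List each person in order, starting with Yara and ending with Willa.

Yara reports to Zephyr. Zephyr reports to Priya. Priya reports to Nico. Nico reports to Felix. Felix reports to Judy. Judy reports to Sven. Sven reports to Willa. Willa is at the top.

Yara -> Zephyr -> Priya -> Nico -> Felix -> Judy -> Sven -> Willa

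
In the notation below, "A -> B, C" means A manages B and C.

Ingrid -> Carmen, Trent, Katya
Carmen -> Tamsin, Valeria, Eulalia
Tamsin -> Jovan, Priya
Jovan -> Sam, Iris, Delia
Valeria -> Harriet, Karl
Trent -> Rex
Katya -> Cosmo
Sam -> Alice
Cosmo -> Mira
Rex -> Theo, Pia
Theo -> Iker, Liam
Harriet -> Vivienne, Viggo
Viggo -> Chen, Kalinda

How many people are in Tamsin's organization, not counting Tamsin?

6

Tamsin directly manages Jovan, Priya. Under Jovan: Delia, Iris, Sam, Alice (4). Priya has no reports. So Tamsin's organization is 2 direct reports plus everyone under them: 5 + 1 = 6.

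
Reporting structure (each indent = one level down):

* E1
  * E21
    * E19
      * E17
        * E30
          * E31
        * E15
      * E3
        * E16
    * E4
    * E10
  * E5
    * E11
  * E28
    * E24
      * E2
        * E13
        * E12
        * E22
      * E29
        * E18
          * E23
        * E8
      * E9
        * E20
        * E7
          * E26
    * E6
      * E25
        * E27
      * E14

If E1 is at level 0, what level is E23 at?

Chain from E23 up to E1: E23 → E18 → E29 → E24 → E28 → E1. That is 5 steps up, so E23 is 5 levels below E1.

5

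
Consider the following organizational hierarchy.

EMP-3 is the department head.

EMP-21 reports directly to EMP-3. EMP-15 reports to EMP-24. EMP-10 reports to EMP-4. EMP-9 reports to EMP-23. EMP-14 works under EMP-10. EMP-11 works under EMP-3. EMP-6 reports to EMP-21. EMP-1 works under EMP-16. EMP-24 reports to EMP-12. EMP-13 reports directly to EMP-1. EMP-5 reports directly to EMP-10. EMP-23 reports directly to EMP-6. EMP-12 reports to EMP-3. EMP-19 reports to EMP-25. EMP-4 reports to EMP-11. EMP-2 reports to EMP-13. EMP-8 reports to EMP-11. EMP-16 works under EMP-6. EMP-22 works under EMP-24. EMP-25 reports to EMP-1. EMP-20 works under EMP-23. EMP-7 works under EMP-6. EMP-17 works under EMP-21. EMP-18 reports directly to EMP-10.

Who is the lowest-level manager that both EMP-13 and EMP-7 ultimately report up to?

EMP-13's chain of managers is EMP-1, EMP-16, EMP-6, EMP-21, EMP-3. EMP-7's chain of managers is EMP-6, EMP-21, EMP-3. The first manager that appears in both chains is EMP-6.

EMP-6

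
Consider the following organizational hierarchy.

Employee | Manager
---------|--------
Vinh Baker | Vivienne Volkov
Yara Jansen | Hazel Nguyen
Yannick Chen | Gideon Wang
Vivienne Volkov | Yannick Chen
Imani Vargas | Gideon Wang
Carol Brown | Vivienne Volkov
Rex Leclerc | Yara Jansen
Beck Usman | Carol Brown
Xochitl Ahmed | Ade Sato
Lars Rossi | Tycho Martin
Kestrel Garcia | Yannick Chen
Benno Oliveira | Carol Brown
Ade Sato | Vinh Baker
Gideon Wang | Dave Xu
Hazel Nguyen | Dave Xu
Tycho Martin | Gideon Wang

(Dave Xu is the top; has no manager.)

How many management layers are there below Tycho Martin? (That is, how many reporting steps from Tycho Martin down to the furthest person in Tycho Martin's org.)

The longest chain under Tycho Martin runs Tycho Martin → Lars Rossi, which is 1 level below Tycho Martin.

1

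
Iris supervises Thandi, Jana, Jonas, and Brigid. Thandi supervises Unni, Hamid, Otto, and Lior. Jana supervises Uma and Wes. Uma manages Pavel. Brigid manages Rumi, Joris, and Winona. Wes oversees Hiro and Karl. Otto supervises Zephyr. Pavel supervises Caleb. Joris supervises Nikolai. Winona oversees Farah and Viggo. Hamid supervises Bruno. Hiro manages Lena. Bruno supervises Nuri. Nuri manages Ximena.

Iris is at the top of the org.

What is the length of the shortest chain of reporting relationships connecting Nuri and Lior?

4

Nuri is 3 levels below Thandi, and Lior is 1 level below Thandi (their lowest common manager). The shortest path runs up from Nuri to Thandi and back down to Lior: 3 + 1 = 4 links.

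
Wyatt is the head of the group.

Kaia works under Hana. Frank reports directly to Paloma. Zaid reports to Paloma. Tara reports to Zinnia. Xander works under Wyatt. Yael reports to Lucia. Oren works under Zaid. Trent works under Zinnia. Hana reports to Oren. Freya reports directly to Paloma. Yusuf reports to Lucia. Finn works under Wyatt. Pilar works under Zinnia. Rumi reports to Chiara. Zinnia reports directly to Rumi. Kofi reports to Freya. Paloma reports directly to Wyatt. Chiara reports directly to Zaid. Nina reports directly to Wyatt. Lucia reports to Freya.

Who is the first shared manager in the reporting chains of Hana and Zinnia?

Hana's chain of managers is Oren, Zaid, Paloma, Wyatt. Zinnia's chain of managers is Rumi, Chiara, Zaid, Paloma, Wyatt. The first manager that appears in both chains is Zaid.

Zaid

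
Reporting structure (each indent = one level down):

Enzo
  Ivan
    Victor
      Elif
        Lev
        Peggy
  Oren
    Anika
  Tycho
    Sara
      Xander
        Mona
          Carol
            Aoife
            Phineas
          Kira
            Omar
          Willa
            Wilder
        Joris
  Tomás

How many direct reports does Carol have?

2

Carol directly manages Aoife, Phineas. That is 2 direct reports.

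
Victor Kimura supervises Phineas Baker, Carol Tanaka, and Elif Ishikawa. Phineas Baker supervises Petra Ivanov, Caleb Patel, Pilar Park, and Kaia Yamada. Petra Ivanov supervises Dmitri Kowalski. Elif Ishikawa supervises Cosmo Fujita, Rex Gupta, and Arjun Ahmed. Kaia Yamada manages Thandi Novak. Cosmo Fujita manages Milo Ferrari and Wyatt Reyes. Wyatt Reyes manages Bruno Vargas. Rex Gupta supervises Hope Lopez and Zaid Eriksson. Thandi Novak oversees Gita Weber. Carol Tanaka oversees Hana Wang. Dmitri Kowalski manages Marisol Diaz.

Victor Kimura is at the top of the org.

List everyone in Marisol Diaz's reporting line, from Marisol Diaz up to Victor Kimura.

Marisol Diaz reports to Dmitri Kowalski. Dmitri Kowalski reports to Petra Ivanov. Petra Ivanov reports to Phineas Baker. Phineas Baker reports to Victor Kimura. Victor Kimura is at the top.

Marisol Diaz -> Dmitri Kowalski -> Petra Ivanov -> Phineas Baker -> Victor Kimura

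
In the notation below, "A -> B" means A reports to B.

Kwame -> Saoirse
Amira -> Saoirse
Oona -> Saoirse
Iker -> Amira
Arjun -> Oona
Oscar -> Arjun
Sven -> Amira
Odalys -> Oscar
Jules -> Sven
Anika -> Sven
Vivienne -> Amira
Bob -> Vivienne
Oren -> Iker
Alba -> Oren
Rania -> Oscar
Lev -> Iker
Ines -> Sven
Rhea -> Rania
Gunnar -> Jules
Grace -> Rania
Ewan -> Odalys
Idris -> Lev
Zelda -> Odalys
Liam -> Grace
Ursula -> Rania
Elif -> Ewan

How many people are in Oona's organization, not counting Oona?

11

Oona directly manages Arjun. Under Arjun: Oscar, Rania, Ursula, Grace, Liam, Rhea, Odalys, Zelda, Ewan, Elif (10). That's 11 in total.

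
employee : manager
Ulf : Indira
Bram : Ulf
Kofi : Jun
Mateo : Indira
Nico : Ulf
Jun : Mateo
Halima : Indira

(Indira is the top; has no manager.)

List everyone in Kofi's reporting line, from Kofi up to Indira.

Kofi reports to Jun. Jun reports to Mateo. Mateo reports to Indira. Indira is at the top.

Kofi -> Jun -> Mateo -> Indira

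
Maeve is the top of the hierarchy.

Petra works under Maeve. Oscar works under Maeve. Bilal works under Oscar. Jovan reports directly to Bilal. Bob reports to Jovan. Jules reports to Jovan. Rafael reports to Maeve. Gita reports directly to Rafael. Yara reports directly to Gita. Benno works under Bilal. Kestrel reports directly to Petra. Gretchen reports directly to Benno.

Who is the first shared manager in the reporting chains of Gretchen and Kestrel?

Maeve

Gretchen's chain of managers is Benno, Bilal, Oscar, Maeve. Kestrel's chain of managers is Petra, Maeve. The first manager that appears in both chains is Maeve.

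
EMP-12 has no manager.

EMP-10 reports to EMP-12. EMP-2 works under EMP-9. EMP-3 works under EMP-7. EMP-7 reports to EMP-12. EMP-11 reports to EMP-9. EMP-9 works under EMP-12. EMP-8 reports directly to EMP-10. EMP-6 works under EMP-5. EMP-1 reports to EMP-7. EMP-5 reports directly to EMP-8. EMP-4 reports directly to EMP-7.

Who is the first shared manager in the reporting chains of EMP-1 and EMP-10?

EMP-12

EMP-1's chain of managers is EMP-7, EMP-12. EMP-10's chain of managers is EMP-12. The first manager that appears in both chains is EMP-12.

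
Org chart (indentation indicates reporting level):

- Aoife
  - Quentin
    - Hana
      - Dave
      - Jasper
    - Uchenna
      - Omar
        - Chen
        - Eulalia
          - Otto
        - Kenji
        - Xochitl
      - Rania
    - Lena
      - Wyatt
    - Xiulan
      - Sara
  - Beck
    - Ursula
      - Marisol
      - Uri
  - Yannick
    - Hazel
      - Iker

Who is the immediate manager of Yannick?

Aoife

Yannick reports directly to Aoife.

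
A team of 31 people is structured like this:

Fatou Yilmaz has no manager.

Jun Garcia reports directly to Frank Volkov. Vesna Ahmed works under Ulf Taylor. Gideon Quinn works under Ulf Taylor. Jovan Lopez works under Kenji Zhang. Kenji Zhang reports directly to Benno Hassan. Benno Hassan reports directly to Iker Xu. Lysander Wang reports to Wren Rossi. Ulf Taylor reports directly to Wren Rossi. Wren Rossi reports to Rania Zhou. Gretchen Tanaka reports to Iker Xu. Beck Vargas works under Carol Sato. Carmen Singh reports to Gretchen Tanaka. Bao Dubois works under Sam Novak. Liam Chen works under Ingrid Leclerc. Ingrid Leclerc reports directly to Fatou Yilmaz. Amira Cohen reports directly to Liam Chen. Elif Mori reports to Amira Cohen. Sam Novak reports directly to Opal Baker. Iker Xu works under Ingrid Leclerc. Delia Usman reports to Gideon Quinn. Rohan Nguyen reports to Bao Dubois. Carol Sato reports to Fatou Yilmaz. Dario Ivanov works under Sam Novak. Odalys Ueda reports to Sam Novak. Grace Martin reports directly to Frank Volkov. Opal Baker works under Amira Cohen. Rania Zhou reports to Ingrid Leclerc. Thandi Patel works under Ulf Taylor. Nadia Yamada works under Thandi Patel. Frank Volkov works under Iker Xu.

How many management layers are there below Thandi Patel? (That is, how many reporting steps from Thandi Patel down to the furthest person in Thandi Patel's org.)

1

The longest chain under Thandi Patel runs Thandi Patel → Nadia Yamada, which is 1 level below Thandi Patel.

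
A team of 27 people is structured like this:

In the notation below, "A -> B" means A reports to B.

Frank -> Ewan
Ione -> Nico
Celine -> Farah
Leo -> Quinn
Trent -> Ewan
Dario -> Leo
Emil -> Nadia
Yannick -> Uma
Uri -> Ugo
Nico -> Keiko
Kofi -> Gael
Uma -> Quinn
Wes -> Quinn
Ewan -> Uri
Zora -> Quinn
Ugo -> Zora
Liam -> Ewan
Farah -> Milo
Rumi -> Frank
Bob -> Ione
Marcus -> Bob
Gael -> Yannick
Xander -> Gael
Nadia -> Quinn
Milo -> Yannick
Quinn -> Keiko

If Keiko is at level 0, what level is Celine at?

Chain from Celine up to Keiko: Celine → Farah → Milo → Yannick → Uma → Quinn → Keiko. That is 6 steps up, so Celine is 6 levels below Keiko.

6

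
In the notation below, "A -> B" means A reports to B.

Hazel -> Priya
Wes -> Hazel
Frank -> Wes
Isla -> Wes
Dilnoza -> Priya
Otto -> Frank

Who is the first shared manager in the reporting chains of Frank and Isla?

Frank's chain of managers is Wes, Hazel, Priya. Isla's chain of managers is Wes, Hazel, Priya. The first manager that appears in both chains is Wes.

Wes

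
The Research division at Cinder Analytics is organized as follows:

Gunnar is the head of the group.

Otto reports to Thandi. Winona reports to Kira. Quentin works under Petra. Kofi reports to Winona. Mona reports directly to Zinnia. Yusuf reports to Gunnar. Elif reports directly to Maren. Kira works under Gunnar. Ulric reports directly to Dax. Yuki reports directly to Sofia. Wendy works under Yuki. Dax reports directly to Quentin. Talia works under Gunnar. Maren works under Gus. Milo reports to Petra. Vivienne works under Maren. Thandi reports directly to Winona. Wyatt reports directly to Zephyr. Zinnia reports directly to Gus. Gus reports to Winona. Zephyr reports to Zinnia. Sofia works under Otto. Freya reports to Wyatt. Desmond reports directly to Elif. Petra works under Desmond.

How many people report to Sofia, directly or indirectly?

Sofia directly manages Yuki. Under Yuki: Wendy (1). That's 2 in total.

2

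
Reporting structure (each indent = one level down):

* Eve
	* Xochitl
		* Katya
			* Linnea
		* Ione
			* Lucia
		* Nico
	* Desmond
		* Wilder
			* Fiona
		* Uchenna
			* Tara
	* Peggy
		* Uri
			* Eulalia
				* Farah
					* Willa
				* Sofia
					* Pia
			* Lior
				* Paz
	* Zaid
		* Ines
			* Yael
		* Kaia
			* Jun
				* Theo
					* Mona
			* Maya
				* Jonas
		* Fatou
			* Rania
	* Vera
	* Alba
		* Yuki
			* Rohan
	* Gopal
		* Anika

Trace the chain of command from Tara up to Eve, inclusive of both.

Tara -> Uchenna -> Desmond -> Eve

Tara reports to Uchenna. Uchenna reports to Desmond. Desmond reports to Eve. Eve is at the top.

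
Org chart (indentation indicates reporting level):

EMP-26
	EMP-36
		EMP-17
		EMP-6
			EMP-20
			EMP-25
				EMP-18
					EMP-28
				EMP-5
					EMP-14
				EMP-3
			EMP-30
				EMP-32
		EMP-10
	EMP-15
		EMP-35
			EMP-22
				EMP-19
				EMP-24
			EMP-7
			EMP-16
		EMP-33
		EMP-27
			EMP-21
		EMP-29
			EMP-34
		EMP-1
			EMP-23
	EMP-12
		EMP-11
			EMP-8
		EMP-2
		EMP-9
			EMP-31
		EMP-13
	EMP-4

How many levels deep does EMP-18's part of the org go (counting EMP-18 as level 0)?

The longest chain under EMP-18 runs EMP-18 → EMP-28, which is 1 level below EMP-18.

1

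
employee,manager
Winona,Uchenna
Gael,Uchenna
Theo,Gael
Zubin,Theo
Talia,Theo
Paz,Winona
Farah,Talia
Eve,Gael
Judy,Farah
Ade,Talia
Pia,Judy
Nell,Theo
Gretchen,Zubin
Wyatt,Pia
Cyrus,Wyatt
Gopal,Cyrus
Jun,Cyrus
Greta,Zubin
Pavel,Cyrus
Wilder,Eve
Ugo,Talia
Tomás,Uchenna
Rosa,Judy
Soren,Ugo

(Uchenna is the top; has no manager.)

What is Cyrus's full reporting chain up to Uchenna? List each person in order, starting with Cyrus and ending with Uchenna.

Cyrus reports to Wyatt. Wyatt reports to Pia. Pia reports to Judy. Judy reports to Farah. Farah reports to Talia. Talia reports to Theo. Theo reports to Gael. Gael reports to Uchenna. Uchenna is at the top.

Cyrus -> Wyatt -> Pia -> Judy -> Farah -> Talia -> Theo -> Gael -> Uchenna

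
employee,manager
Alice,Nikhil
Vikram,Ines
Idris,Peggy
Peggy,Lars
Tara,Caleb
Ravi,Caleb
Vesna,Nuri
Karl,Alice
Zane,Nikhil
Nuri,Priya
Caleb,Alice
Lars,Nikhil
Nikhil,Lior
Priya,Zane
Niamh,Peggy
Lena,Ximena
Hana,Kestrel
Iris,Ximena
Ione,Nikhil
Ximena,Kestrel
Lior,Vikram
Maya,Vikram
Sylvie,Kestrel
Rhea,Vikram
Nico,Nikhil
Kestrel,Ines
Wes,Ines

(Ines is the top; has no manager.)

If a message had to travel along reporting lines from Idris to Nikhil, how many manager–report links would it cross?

Idris is in Nikhil's organization: the chain from Idris up to Nikhil is Idris → Peggy → Lars → Nikhil, which is 3 links.

3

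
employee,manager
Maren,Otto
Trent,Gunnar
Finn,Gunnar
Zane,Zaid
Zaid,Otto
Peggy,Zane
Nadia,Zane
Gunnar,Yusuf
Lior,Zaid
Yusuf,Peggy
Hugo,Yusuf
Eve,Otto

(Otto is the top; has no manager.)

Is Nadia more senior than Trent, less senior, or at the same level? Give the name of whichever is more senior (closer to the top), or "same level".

Nadia is 3 levels below Otto; Trent is 6. Nadia is higher.

Nadia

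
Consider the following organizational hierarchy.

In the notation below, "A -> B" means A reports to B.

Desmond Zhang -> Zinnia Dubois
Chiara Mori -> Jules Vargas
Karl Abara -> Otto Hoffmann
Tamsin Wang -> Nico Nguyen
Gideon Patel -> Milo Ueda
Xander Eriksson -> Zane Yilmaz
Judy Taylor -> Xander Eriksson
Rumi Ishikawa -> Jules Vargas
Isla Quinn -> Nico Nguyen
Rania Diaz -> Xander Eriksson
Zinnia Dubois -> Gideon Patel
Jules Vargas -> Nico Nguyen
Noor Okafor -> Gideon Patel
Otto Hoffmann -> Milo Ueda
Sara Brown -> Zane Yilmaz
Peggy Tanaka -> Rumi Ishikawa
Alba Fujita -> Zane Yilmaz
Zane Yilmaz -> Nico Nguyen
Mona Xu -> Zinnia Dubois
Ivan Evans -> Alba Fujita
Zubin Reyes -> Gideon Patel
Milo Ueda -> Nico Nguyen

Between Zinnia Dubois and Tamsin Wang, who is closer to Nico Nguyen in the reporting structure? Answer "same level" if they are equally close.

Zinnia Dubois is 3 levels below Nico Nguyen; Tamsin Wang is 1. Tamsin Wang is higher.

Tamsin Wang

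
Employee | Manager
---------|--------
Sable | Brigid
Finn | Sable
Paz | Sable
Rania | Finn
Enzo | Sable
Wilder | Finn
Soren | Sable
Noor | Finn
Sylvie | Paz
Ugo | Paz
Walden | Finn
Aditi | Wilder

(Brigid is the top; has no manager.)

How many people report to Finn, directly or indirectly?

Finn directly manages Rania, Wilder, Noor, Walden. Rania has no reports. Under Wilder: Aditi (1). Noor has no reports. Walden has no reports. So Finn's organization is 4 direct reports plus everyone under them: 1 + 2 + 1 + 1 = 5.

5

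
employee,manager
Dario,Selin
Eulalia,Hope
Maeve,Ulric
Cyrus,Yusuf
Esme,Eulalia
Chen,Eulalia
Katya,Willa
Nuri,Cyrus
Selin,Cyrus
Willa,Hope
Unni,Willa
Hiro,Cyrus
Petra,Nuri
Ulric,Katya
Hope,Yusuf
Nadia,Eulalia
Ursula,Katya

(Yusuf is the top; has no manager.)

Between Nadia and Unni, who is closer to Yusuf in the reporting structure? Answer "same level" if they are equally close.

same level

Both Nadia and Unni are 3 levels below Yusuf.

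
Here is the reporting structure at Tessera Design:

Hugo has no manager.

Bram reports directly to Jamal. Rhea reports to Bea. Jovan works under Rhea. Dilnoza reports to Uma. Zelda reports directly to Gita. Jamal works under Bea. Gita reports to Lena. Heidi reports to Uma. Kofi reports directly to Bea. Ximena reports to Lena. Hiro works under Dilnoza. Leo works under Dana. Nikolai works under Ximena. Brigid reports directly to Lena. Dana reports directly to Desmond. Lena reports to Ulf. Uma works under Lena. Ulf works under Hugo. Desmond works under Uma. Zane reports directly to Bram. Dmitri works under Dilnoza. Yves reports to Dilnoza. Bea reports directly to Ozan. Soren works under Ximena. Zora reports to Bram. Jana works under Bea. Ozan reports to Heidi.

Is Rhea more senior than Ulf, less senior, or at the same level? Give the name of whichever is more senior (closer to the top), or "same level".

Rhea is 7 levels below Hugo; Ulf is 1. Ulf is higher.

Ulf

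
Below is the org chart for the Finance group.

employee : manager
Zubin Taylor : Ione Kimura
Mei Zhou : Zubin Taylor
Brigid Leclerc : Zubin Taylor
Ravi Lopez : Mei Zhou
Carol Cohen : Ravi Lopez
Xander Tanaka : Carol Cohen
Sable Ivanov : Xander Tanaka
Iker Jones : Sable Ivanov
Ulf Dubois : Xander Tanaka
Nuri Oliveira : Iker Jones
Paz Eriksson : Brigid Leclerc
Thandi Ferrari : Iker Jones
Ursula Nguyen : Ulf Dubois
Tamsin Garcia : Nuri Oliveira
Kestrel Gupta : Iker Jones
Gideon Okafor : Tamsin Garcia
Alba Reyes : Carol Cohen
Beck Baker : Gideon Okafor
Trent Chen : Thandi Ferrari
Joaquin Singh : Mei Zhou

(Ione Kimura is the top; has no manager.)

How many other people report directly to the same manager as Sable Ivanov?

Sable Ivanov reports to Xander Tanaka. Xander Tanaka's other direct reports are Ulf Dubois — 1 peer.

1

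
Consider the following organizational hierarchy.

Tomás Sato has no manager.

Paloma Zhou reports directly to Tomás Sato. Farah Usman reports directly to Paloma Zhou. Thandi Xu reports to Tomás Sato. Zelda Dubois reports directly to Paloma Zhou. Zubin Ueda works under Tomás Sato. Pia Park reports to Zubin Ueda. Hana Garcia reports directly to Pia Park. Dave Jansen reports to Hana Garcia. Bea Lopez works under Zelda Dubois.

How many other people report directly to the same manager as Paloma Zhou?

Paloma Zhou reports to Tomás Sato. Tomás Sato's other direct reports are Thandi Xu, Zubin Ueda — 2 peers.

2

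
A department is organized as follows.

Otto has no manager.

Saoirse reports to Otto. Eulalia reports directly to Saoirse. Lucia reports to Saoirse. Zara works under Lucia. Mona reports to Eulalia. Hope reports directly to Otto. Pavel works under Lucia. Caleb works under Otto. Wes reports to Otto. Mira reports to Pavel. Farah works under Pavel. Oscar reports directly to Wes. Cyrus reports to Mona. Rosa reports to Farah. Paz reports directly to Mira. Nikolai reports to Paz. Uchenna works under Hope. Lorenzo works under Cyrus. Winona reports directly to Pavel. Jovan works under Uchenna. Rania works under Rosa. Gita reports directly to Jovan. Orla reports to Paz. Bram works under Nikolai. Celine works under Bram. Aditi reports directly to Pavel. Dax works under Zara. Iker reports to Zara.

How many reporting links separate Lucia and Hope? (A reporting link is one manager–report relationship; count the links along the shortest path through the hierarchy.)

Lucia is 2 levels below Otto, and Hope is 1 level below Otto (their lowest common manager). The shortest path runs up from Lucia to Otto and back down to Hope: 2 + 1 = 3 links.

3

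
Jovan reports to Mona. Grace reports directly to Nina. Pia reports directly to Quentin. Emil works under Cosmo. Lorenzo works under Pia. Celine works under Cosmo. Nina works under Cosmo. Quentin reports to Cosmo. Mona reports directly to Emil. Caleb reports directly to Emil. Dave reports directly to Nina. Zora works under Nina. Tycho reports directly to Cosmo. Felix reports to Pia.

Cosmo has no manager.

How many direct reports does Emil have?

Emil directly manages Mona, Caleb. That is 2 direct reports.

2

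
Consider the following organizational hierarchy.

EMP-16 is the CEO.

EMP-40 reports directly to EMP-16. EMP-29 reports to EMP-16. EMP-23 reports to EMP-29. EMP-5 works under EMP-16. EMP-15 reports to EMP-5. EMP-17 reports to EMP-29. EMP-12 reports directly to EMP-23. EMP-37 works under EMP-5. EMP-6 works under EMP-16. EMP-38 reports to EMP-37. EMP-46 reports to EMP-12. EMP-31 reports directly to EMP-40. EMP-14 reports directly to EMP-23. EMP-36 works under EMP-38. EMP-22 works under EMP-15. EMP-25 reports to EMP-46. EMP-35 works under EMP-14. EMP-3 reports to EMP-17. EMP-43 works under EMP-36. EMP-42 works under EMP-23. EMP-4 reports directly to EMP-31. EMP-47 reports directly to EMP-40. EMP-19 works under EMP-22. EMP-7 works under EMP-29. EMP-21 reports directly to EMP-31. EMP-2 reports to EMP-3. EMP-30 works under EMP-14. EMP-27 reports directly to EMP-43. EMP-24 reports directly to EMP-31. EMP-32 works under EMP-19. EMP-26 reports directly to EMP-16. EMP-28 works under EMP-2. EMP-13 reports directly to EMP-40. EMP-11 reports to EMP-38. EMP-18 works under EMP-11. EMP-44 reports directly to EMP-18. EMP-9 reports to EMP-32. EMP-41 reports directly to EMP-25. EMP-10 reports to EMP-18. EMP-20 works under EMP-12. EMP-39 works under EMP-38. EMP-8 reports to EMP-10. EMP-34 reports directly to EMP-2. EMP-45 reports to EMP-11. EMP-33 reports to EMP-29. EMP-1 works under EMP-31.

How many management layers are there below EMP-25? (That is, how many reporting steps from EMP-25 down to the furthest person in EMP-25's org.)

The longest chain under EMP-25 runs EMP-25 → EMP-41, which is 1 level below EMP-25.

1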